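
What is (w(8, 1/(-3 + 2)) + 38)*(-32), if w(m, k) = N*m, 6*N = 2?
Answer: -3904/3 ≈ -1301.3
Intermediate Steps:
N = 1/3 (N = (1/6)*2 = 1/3 ≈ 0.33333)
w(m, k) = m/3
(w(8, 1/(-3 + 2)) + 38)*(-32) = ((1/3)*8 + 38)*(-32) = (8/3 + 38)*(-32) = (122/3)*(-32) = -3904/3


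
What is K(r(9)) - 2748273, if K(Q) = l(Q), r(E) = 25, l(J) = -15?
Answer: -2748288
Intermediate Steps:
K(Q) = -15
K(r(9)) - 2748273 = -15 - 2748273 = -2748288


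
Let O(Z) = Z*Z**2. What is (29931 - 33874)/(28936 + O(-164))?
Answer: 3943/4382008 ≈ 0.00089982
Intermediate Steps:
O(Z) = Z**3
(29931 - 33874)/(28936 + O(-164)) = (29931 - 33874)/(28936 + (-164)**3) = -3943/(28936 - 4410944) = -3943/(-4382008) = -3943*(-1/4382008) = 3943/4382008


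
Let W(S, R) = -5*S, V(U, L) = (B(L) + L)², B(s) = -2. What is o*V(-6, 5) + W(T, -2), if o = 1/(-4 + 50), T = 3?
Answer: -681/46 ≈ -14.804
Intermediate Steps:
V(U, L) = (-2 + L)²
o = 1/46 ≈ 0.021739
o*V(-6, 5) + W(T, -2) = (-2 + 5)²/46 - 5*3 = (1/46)*3² - 15 = (1/46)*9 - 15 = 9/46 - 15 = -681/46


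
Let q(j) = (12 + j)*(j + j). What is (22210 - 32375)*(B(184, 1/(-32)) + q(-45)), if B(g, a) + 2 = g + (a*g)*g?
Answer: -21285510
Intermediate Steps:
B(g, a) = -2 + g + a*g² (B(g, a) = -2 + (g + (a*g)*g) = -2 + (g + a*g²) = -2 + g + a*g²)
q(j) = 2*j*(12 + j) (q(j) = (12 + j)*(2*j) = 2*j*(12 + j))
(22210 - 32375)*(B(184, 1/(-32)) + q(-45)) = (22210 - 32375)*((-2 + 184 + 184²/(-32)) + 2*(-45)*(12 - 45)) = -10165*((-2 + 184 - 1/32*33856) + 2*(-45)*(-33)) = -10165*((-2 + 184 - 1058) + 2970) = -10165*(-876 + 2970) = -10165*2094 = -21285510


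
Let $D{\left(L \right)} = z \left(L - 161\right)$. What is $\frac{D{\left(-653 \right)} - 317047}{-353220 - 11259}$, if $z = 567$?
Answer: $\frac{778585}{364479} \approx 2.1362$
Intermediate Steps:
$D{\left(L \right)} = -91287 + 567 L$ ($D{\left(L \right)} = 567 \left(L - 161\right) = 567 \left(-161 + L\right) = -91287 + 567 L$)
$\frac{D{\left(-653 \right)} - 317047}{-353220 - 11259} = \frac{\left(-91287 + 567 \left(-653\right)\right) - 317047}{-353220 - 11259} = \frac{\left(-91287 - 370251\right) - 317047}{-364479} = \left(-461538 - 317047\right) \left(- \frac{1}{364479}\right) = \left(-778585\right) \left(- \frac{1}{364479}\right) = \frac{778585}{364479}$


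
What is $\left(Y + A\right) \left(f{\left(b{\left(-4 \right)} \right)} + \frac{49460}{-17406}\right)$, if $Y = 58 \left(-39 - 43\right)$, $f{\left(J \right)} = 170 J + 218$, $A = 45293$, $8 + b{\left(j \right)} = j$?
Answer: $- \frac{643792257052}{8703} \approx -7.3974 \cdot 10^{7}$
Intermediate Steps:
$b{\left(j \right)} = -8 + j$
$f{\left(J \right)} = 218 + 170 J$
$Y = -4756$ ($Y = 58 \left(-82\right) = -4756$)
$\left(Y + A\right) \left(f{\left(b{\left(-4 \right)} \right)} + \frac{49460}{-17406}\right) = \left(-4756 + 45293\right) \left(\left(218 + 170 \left(-8 - 4\right)\right) + \frac{49460}{-17406}\right) = 40537 \left(\left(218 + 170 \left(-12\right)\right) + 49460 \left(- \frac{1}{17406}\right)\right) = 40537 \left(\left(218 - 2040\right) - \frac{24730}{8703}\right) = 40537 \left(-1822 - \frac{24730}{8703}\right) = 40537 \left(- \frac{15881596}{8703}\right) = - \frac{643792257052}{8703}$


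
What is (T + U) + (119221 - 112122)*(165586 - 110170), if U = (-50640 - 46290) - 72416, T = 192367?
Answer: 393421205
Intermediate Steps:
U = -169346 (U = -96930 - 72416 = -169346)
(T + U) + (119221 - 112122)*(165586 - 110170) = (192367 - 169346) + (119221 - 112122)*(165586 - 110170) = 23021 + 7099*55416 = 23021 + 393398184 = 393421205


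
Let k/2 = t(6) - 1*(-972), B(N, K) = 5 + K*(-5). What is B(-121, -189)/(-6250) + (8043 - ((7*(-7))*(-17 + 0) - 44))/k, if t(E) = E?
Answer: 144931/40750 ≈ 3.5566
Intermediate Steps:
B(N, K) = 5 - 5*K
k = 1956 (k = 2*(6 - 1*(-972)) = 2*(6 + 972) = 2*978 = 1956)
B(-121, -189)/(-6250) + (8043 - ((7*(-7))*(-17 + 0) - 44))/k = (5 - 5*(-189))/(-6250) + (8043 - ((7*(-7))*(-17 + 0) - 44))/1956 = (5 + 945)*(-1/6250) + (8043 - (-49*(-17) - 44))*(1/1956) = 950*(-1/6250) + (8043 - (833 - 44))*(1/1956) = -19/125 + (8043 - 1*789)*(1/1956) = -19/125 + (8043 - 789)*(1/1956) = -19/125 + 7254*(1/1956) = -19/125 + 1209/326 = 144931/40750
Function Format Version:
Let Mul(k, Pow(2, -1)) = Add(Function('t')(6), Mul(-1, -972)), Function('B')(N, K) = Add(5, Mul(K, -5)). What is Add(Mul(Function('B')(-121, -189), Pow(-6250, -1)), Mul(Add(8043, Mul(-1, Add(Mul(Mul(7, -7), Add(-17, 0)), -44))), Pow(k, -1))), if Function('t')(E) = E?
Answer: Rational(144931, 40750) ≈ 3.5566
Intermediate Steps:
Function('B')(N, K) = Add(5, Mul(-5, K))
k = 1956 (k = Mul(2, Add(6, Mul(-1, -972))) = Mul(2, Add(6, 972)) = Mul(2, 978) = 1956)
Add(Mul(Function('B')(-121, -189), Pow(-6250, -1)), Mul(Add(8043, Mul(-1, Add(Mul(Mul(7, -7), Add(-17, 0)), -44))), Pow(k, -1))) = Add(Mul(Add(5, Mul(-5, -189)), Pow(-6250, -1)), Mul(Add(8043, Mul(-1, Add(Mul(Mul(7, -7), Add(-17, 0)), -44))), Pow(1956, -1))) = Add(Mul(Add(5, 945), Rational(-1, 6250)), Mul(Add(8043, Mul(-1, Add(Mul(-49, -17), -44))), Rational(1, 1956))) = Add(Mul(950, Rational(-1, 6250)), Mul(Add(8043, Mul(-1, Add(833, -44))), Rational(1, 1956))) = Add(Rational(-19, 125), Mul(Add(8043, Mul(-1, 789)), Rational(1, 1956))) = Add(Rational(-19, 125), Mul(Add(8043, -789), Rational(1, 1956))) = Add(Rational(-19, 125), Mul(7254, Rational(1, 1956))) = Add(Rational(-19, 125), Rational(1209, 326)) = Rational(144931, 40750)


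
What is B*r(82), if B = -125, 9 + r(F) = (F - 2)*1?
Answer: -8875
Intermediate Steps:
r(F) = -11 + F (r(F) = -9 + (F - 2)*1 = -9 + (-2 + F)*1 = -9 + (-2 + F) = -11 + F)
B*r(82) = -125*(-11 + 82) = -125*71 = -8875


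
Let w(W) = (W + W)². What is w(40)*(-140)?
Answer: -896000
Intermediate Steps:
w(W) = 4*W² (w(W) = (2*W)² = 4*W²)
w(40)*(-140) = (4*40²)*(-140) = (4*1600)*(-140) = 6400*(-140) = -896000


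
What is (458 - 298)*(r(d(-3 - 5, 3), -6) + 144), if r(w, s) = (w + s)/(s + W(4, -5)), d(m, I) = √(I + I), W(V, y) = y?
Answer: 254400/11 - 160*√6/11 ≈ 23092.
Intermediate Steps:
d(m, I) = √2*√I (d(m, I) = √(2*I) = √2*√I)
r(w, s) = (s + w)/(-5 + s) (r(w, s) = (w + s)/(s - 5) = (s + w)/(-5 + s))
(458 - 298)*(r(d(-3 - 5, 3), -6) + 144) = (458 - 298)*((-6 + √2*√3)/(-5 - 6) + 144) = 160*((-6 + √6)/(-11) + 144) = 160*(-(-6 + √6)/11 + 144) = 160*((6/11 - √6/11) + 144) = 160*(1590/11 - √6/11) = 254400/11 - 160*√6/11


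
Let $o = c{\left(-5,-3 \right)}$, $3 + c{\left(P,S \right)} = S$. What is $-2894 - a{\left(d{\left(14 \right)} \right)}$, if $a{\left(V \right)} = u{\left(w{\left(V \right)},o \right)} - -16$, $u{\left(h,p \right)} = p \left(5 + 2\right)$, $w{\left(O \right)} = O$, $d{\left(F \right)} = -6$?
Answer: $-2868$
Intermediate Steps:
$c{\left(P,S \right)} = -3 + S$
$o = -6$ ($o = -3 - 3 = -6$)
$u{\left(h,p \right)} = 7 p$ ($u{\left(h,p \right)} = p 7 = 7 p$)
$a{\left(V \right)} = -26$ ($a{\left(V \right)} = 7 \left(-6\right) - -16 = -42 + 16 = -26$)
$-2894 - a{\left(d{\left(14 \right)} \right)} = -2894 - -26 = -2894 + 26 = -2868$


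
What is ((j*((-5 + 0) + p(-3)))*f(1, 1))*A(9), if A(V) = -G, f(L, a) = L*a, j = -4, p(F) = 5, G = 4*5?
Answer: 0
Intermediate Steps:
G = 20
A(V) = -20 (A(V) = -1*20 = -20)
((j*((-5 + 0) + p(-3)))*f(1, 1))*A(9) = ((-4*((-5 + 0) + 5))*(1*1))*(-20) = (-4*(-5 + 5)*1)*(-20) = (-4*0*1)*(-20) = (0*1)*(-20) = 0*(-20) = 0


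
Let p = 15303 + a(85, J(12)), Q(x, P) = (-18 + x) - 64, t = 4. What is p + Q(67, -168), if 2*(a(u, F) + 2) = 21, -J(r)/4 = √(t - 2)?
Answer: 30593/2 ≈ 15297.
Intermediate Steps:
J(r) = -4*√2 (J(r) = -4*√(4 - 2) = -4*√2)
a(u, F) = 17/2 (a(u, F) = -2 + (½)*21 = -2 + 21/2 = 17/2)
Q(x, P) = -82 + x
p = 30623/2 (p = 15303 + 17/2 = 30623/2 ≈ 15312.)
p + Q(67, -168) = 30623/2 + (-82 + 67) = 30623/2 - 15 = 30593/2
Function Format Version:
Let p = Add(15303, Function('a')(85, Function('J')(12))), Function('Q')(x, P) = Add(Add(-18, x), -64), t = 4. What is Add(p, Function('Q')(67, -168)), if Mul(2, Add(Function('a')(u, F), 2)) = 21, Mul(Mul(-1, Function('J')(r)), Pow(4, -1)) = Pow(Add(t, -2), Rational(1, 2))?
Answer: Rational(30593, 2) ≈ 15297.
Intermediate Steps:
Function('J')(r) = Mul(-4, Pow(2, Rational(1, 2))) (Function('J')(r) = Mul(-4, Pow(Add(4, -2), Rational(1, 2))) = Mul(-4, Pow(2, Rational(1, 2))))
Function('a')(u, F) = Rational(17, 2) (Function('a')(u, F) = Add(-2, Mul(Rational(1, 2), 21)) = Add(-2, Rational(21, 2)) = Rational(17, 2))
Function('Q')(x, P) = Add(-82, x)
p = Rational(30623, 2) (p = Add(15303, Rational(17, 2)) = Rational(30623, 2) ≈ 15312.)
Add(p, Function('Q')(67, -168)) = Add(Rational(30623, 2), Add(-82, 67)) = Add(Rational(30623, 2), -15) = Rational(30593, 2)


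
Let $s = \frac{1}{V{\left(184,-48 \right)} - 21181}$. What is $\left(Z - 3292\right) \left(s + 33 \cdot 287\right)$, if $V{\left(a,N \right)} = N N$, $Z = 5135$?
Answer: $\frac{329499033638}{18877} \approx 1.7455 \cdot 10^{7}$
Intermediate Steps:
$V{\left(a,N \right)} = N^{2}$
$s = - \frac{1}{18877}$ ($s = \frac{1}{\left(-48\right)^{2} - 21181} = \frac{1}{2304 - 21181} = \frac{1}{-18877} = - \frac{1}{18877} \approx -5.2975 \cdot 10^{-5}$)
$\left(Z - 3292\right) \left(s + 33 \cdot 287\right) = \left(5135 - 3292\right) \left(- \frac{1}{18877} + 33 \cdot 287\right) = 1843 \left(- \frac{1}{18877} + 9471\right) = 1843 \cdot \frac{178784066}{18877} = \frac{329499033638}{18877}$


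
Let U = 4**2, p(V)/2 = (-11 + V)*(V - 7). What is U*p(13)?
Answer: 384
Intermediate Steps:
p(V) = 2*(-11 + V)*(-7 + V) (p(V) = 2*((-11 + V)*(V - 7)) = 2*((-11 + V)*(-7 + V)) = 2*(-11 + V)*(-7 + V))
U = 16
U*p(13) = 16*(154 - 36*13 + 2*13**2) = 16*(154 - 468 + 2*169) = 16*(154 - 468 + 338) = 16*24 = 384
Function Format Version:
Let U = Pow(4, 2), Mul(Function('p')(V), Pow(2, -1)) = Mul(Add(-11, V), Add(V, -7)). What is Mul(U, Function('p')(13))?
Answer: 384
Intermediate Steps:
Function('p')(V) = Mul(2, Add(-11, V), Add(-7, V)) (Function('p')(V) = Mul(2, Mul(Add(-11, V), Add(V, -7))) = Mul(2, Mul(Add(-11, V), Add(-7, V))) = Mul(2, Add(-11, V), Add(-7, V)))
U = 16
Mul(U, Function('p')(13)) = Mul(16, Add(154, Mul(-36, 13), Mul(2, Pow(13, 2)))) = Mul(16, Add(154, -468, Mul(2, 169))) = Mul(16, Add(154, -468, 338)) = Mul(16, 24) = 384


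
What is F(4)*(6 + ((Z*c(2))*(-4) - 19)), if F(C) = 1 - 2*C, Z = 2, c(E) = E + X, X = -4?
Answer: -21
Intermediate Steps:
c(E) = -4 + E (c(E) = E - 4 = -4 + E)
F(4)*(6 + ((Z*c(2))*(-4) - 19)) = (1 - 2*4)*(6 + ((2*(-4 + 2))*(-4) - 19)) = (1 - 8)*(6 + ((2*(-2))*(-4) - 19)) = -7*(6 + (-4*(-4) - 19)) = -7*(6 + (16 - 19)) = -7*(6 - 3) = -7*3 = -21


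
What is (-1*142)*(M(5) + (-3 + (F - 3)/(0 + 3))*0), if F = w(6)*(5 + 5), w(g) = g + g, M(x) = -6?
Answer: 852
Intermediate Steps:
w(g) = 2*g
F = 120 (F = (2*6)*(5 + 5) = 12*10 = 120)
(-1*142)*(M(5) + (-3 + (F - 3)/(0 + 3))*0) = (-1*142)*(-6 + (-3 + (120 - 3)/(0 + 3))*0) = -142*(-6 + (-3 + 117/3)*0) = -142*(-6 + (-3 + 117*(⅓))*0) = -142*(-6 + (-3 + 39)*0) = -142*(-6 + 36*0) = -142*(-6 + 0) = -142*(-6) = 852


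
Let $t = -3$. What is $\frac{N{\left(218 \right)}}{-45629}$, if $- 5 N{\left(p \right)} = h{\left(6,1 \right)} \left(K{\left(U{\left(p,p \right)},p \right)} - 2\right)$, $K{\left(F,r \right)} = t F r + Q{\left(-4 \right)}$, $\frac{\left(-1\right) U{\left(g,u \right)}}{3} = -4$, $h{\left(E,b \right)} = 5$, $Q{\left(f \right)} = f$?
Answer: $- \frac{7854}{45629} \approx -0.17213$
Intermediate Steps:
$U{\left(g,u \right)} = 12$ ($U{\left(g,u \right)} = \left(-3\right) \left(-4\right) = 12$)
$K{\left(F,r \right)} = -4 - 3 F r$ ($K{\left(F,r \right)} = - 3 F r - 4 = -4 - 3 F r$)
$N{\left(p \right)} = 6 + 36 p$ ($N{\left(p \right)} = - \frac{5 \left(\left(-4 - 36 p\right) - 2\right)}{5} = - \frac{5 \left(-6 - 36 p\right)}{5} = - \frac{-30 - 180 p}{5} = 6 + 36 p$)
$\frac{N{\left(218 \right)}}{-45629} = \frac{6 + 36 \cdot 218}{-45629} = \left(6 + 7848\right) \left(- \frac{1}{45629}\right) = 7854 \left(- \frac{1}{45629}\right) = - \frac{7854}{45629}$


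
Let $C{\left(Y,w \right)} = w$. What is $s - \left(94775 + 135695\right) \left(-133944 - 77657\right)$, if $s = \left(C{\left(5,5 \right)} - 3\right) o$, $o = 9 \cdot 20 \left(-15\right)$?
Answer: $48767677070$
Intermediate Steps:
$o = -2700$ ($o = 180 \left(-15\right) = -2700$)
$s = -5400$ ($s = \left(5 - 3\right) \left(-2700\right) = 2 \left(-2700\right) = -5400$)
$s - \left(94775 + 135695\right) \left(-133944 - 77657\right) = -5400 - \left(94775 + 135695\right) \left(-133944 - 77657\right) = -5400 - 230470 \left(-211601\right) = -5400 - -48767682470 = -5400 + 48767682470 = 48767677070$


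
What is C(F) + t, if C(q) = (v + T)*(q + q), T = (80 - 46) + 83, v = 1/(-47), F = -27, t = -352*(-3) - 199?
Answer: -256613/47 ≈ -5459.9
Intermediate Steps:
t = 857 (t = 1056 - 199 = 857)
v = -1/47 ≈ -0.021277
T = 117 (T = 34 + 83 = 117)
C(q) = 10996*q/47 (C(q) = (-1/47 + 117)*(q + q) = 5498*(2*q)/47 = 10996*q/47)
C(F) + t = (10996/47)*(-27) + 857 = -296892/47 + 857 = -256613/47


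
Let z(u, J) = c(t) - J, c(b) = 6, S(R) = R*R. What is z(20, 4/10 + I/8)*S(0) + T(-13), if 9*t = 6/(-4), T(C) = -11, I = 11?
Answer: -11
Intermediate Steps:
S(R) = R²
t = -⅙ (t = (6/(-4))/9 = (6*(-¼))/9 = (⅑)*(-3/2) = -⅙ ≈ -0.16667)
z(u, J) = 6 - J
z(20, 4/10 + I/8)*S(0) + T(-13) = (6 - (4/10 + 11/8))*0² - 11 = (6 - (4*(⅒) + 11*(⅛)))*0 - 11 = (6 - (⅖ + 11/8))*0 - 11 = (6 - 1*71/40)*0 - 11 = (6 - 71/40)*0 - 11 = (169/40)*0 - 11 = 0 - 11 = -11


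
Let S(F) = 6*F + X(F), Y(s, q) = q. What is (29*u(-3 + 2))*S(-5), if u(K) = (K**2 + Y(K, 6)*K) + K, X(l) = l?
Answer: 6090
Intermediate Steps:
u(K) = K**2 + 7*K (u(K) = (K**2 + 6*K) + K = K**2 + 7*K)
S(F) = 7*F (S(F) = 6*F + F = 7*F)
(29*u(-3 + 2))*S(-5) = (29*((-3 + 2)*(7 + (-3 + 2))))*(7*(-5)) = (29*(-(7 - 1)))*(-35) = (29*(-1*6))*(-35) = (29*(-6))*(-35) = -174*(-35) = 6090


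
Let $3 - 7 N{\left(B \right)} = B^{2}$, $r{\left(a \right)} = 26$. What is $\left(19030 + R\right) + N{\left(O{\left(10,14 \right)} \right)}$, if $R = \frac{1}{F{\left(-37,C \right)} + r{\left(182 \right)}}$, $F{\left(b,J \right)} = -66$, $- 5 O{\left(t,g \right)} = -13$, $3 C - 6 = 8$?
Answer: $\frac{26641213}{1400} \approx 19029.0$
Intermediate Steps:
$C = \frac{14}{3}$ ($C = 2 + \frac{1}{3} \cdot 8 = 2 + \frac{8}{3} = \frac{14}{3} \approx 4.6667$)
$O{\left(t,g \right)} = \frac{13}{5}$ ($O{\left(t,g \right)} = \left(- \frac{1}{5}\right) \left(-13\right) = \frac{13}{5}$)
$N{\left(B \right)} = \frac{3}{7} - \frac{B^{2}}{7}$
$R = - \frac{1}{40}$ ($R = \frac{1}{-66 + 26} = \frac{1}{-40} = - \frac{1}{40} \approx -0.025$)
$\left(19030 + R\right) + N{\left(O{\left(10,14 \right)} \right)} = \left(19030 - \frac{1}{40}\right) + \left(\frac{3}{7} - \frac{\left(\frac{13}{5}\right)^{2}}{7}\right) = \frac{761199}{40} + \left(\frac{3}{7} - \frac{169}{175}\right) = \frac{761199}{40} - \frac{94}{175} = \frac{26641213}{1400}$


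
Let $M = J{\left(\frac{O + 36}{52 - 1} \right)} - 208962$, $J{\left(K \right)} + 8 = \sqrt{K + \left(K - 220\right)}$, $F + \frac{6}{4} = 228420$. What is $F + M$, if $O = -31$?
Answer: $\frac{38897}{2} + \frac{i \sqrt{571710}}{51} \approx 19449.0 + 14.826 i$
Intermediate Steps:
$F = \frac{456837}{2}$ ($F = - \frac{3}{2} + 228420 = \frac{456837}{2} \approx 2.2842 \cdot 10^{5}$)
$J{\left(K \right)} = -8 + \sqrt{-220 + 2 K}$ ($J{\left(K \right)} = -8 + \sqrt{K + \left(K - 220\right)} = -8 + \sqrt{K + \left(-220 + K\right)} = -8 + \sqrt{-220 + 2 K}$)
$M = -208970 + \frac{i \sqrt{571710}}{51}$ ($M = \left(-8 + \sqrt{-220 + 2 \frac{-31 + 36}{52 - 1}}\right) - 208962 = \left(-8 + \sqrt{-220 + 2 \cdot \frac{5}{51}}\right) - 208962 = \left(-8 + \sqrt{-220 + \frac{10}{51}}\right) - 208962 = \left(-8 + \sqrt{- \frac{11210}{51}}\right) - 208962 = \left(-8 + \frac{i \sqrt{571710}}{51}\right) - 208962 = -208970 + \frac{i \sqrt{571710}}{51} \approx -2.0897 \cdot 10^{5} + 14.826 i$)
$F + M = \frac{456837}{2} - \left(208970 - \frac{i \sqrt{571710}}{51}\right) = \frac{38897}{2} + \frac{i \sqrt{571710}}{51}$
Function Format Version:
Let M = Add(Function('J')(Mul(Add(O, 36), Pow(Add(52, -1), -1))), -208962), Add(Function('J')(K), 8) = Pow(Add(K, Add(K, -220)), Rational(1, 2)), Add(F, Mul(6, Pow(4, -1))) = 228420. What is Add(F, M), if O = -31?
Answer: Add(Rational(38897, 2), Mul(Rational(1, 51), I, Pow(571710, Rational(1, 2)))) ≈ Add(19449., Mul(14.826, I))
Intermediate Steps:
F = Rational(456837, 2) (F = Add(Rational(-3, 2), 228420) = Rational(456837, 2) ≈ 2.2842e+5)
Function('J')(K) = Add(-8, Pow(Add(-220, Mul(2, K)), Rational(1, 2))) (Function('J')(K) = Add(-8, Pow(Add(K, Add(K, -220)), Rational(1, 2))) = Add(-8, Pow(Add(K, Add(-220, K)), Rational(1, 2))) = Add(-8, Pow(Add(-220, Mul(2, K)), Rational(1, 2))))
M = Add(-208970, Mul(Rational(1, 51), I, Pow(571710, Rational(1, 2)))) (M = Add(Add(-8, Pow(Add(-220, Mul(2, Mul(Add(-31, 36), Pow(Add(52, -1), -1)))), Rational(1, 2))), -208962) = Add(Add(-8, Pow(Add(-220, Mul(2, Mul(5, Pow(51, -1)))), Rational(1, 2))), -208962) = Add(Add(-8, Pow(Add(-220, Mul(2, Mul(5, Rational(1, 51)))), Rational(1, 2))), -208962) = Add(Add(-8, Pow(Add(-220, Mul(2, Rational(5, 51))), Rational(1, 2))), -208962) = Add(Add(-8, Pow(Add(-220, Rational(10, 51)), Rational(1, 2))), -208962) = Add(Add(-8, Pow(Rational(-11210, 51), Rational(1, 2))), -208962) = Add(Add(-8, Mul(Rational(1, 51), I, Pow(571710, Rational(1, 2)))), -208962) = Add(-208970, Mul(Rational(1, 51), I, Pow(571710, Rational(1, 2)))) ≈ Add(-2.0897e+5, Mul(14.826, I)))
Add(F, M) = Add(Rational(456837, 2), Add(-208970, Mul(Rational(1, 51), I, Pow(571710, Rational(1, 2))))) = Add(Rational(38897, 2), Mul(Rational(1, 51), I, Pow(571710, Rational(1, 2))))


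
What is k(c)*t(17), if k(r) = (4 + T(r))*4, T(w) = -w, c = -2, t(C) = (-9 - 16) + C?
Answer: -192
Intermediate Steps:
t(C) = -25 + C
k(r) = 16 - 4*r (k(r) = (4 - r)*4 = 16 - 4*r)
k(c)*t(17) = (16 - 4*(-2))*(-25 + 17) = (16 + 8)*(-8) = 24*(-8) = -192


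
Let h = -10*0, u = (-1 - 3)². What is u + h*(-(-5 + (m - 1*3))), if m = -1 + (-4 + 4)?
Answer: 16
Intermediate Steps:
m = -1 (m = -1 + 0 = -1)
u = 16 (u = (-4)² = 16)
h = 0
u + h*(-(-5 + (m - 1*3))) = 16 + 0*(-(-5 + (-1 - 1*3))) = 16 + 0*(-(-5 + (-1 - 3))) = 16 + 0*(-(-5 - 4)) = 16 + 0*(-1*(-9)) = 16 + 0*9 = 16 + 0 = 16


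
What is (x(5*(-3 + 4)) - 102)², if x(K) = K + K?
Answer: 8464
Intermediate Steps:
x(K) = 2*K
(x(5*(-3 + 4)) - 102)² = (2*(5*(-3 + 4)) - 102)² = (2*(5*1) - 102)² = (2*5 - 102)² = (10 - 102)² = (-92)² = 8464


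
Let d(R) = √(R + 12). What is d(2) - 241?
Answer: -241 + √14 ≈ -237.26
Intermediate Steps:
d(R) = √(12 + R)
d(2) - 241 = √(12 + 2) - 241 = √14 - 241 = -241 + √14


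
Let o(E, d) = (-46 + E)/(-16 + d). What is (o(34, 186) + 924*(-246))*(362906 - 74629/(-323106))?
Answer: -75516931000754753/915467 ≈ -8.2490e+10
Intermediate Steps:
o(E, d) = (-46 + E)/(-16 + d)
(o(34, 186) + 924*(-246))*(362906 - 74629/(-323106)) = ((-46 + 34)/(-16 + 186) + 924*(-246))*(362906 - 74629/(-323106)) = (-12/170 - 227304)*(362906 - 74629*(-1/323106)) = ((1/170)*(-12) - 227304)*(362906 + 74629/323106) = (-6/85 - 227304)*(117257180665/323106) = -19320846/85*117257180665/323106 = -75516931000754753/915467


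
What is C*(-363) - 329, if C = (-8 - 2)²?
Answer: -36629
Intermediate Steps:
C = 100 (C = (-10)² = 100)
C*(-363) - 329 = 100*(-363) - 329 = -36300 - 329 = -36629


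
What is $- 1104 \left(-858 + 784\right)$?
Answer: $81696$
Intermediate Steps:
$- 1104 \left(-858 + 784\right) = \left(-1104\right) \left(-74\right) = 81696$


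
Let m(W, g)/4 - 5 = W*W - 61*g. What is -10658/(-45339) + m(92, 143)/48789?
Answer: 157976246/737348157 ≈ 0.21425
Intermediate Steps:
m(W, g) = 20 - 244*g + 4*W² (m(W, g) = 20 + 4*(W*W - 61*g) = 20 + 4*(W² - 61*g) = 20 + (-244*g + 4*W²) = 20 - 244*g + 4*W²)
-10658/(-45339) + m(92, 143)/48789 = -10658/(-45339) + (20 - 244*143 + 4*92²)/48789 = -10658*(-1/45339) + (20 - 34892 + 4*8464)*(1/48789) = 10658/45339 + (20 - 34892 + 33856)*(1/48789) = 10658/45339 - 1016*1/48789 = 10658/45339 - 1016/48789 = 157976246/737348157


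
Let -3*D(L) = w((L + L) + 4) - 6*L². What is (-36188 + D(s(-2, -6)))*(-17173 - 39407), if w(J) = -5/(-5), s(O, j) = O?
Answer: 2047083260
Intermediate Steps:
w(J) = 1 (w(J) = -5*(-⅕) = 1)
D(L) = -⅓ + 2*L² (D(L) = -(1 - 6*L²)/3 = -⅓ + 2*L²)
(-36188 + D(s(-2, -6)))*(-17173 - 39407) = (-36188 + (-⅓ + 2*(-2)²))*(-17173 - 39407) = (-36188 + (-⅓ + 2*4))*(-56580) = (-36188 + (-⅓ + 8))*(-56580) = (-36188 + 23/3)*(-56580) = -108541/3*(-56580) = 2047083260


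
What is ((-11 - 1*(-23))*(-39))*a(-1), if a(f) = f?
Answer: 468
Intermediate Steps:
((-11 - 1*(-23))*(-39))*a(-1) = ((-11 - 1*(-23))*(-39))*(-1) = ((-11 + 23)*(-39))*(-1) = (12*(-39))*(-1) = -468*(-1) = 468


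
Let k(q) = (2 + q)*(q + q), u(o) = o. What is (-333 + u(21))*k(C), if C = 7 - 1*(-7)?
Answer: -139776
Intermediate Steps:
C = 14 (C = 7 + 7 = 14)
k(q) = 2*q*(2 + q) (k(q) = (2 + q)*(2*q) = 2*q*(2 + q))
(-333 + u(21))*k(C) = (-333 + 21)*(2*14*(2 + 14)) = -624*14*16 = -312*448 = -139776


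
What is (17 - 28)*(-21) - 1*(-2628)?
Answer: 2859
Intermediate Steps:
(17 - 28)*(-21) - 1*(-2628) = -11*(-21) + 2628 = 231 + 2628 = 2859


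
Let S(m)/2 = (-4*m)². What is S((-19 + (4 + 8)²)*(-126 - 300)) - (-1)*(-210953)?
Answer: 90737789047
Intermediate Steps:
S(m) = 32*m² (S(m) = 2*(-4*m)² = 2*(16*m²) = 32*m²)
S((-19 + (4 + 8)²)*(-126 - 300)) - (-1)*(-210953) = 32*((-19 + (4 + 8)²)*(-126 - 300))² - (-1)*(-210953) = 32*((-19 + 12²)*(-426))² - 1*210953 = 32*((-19 + 144)*(-426))² - 210953 = 32*(125*(-426))² - 210953 = 32*(-53250)² - 210953 = 32*2835562500 - 210953 = 90738000000 - 210953 = 90737789047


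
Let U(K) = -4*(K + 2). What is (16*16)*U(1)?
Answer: -3072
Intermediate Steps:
U(K) = -8 - 4*K (U(K) = -4*(2 + K) = -8 - 4*K)
(16*16)*U(1) = (16*16)*(-8 - 4*1) = 256*(-8 - 4) = 256*(-12) = -3072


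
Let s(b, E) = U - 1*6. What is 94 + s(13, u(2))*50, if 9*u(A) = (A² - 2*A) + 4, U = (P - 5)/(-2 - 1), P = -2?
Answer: -268/3 ≈ -89.333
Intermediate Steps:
U = 7/3 (U = (-2 - 5)/(-2 - 1) = -7/(-3) = -7*(-⅓) = 7/3 ≈ 2.3333)
u(A) = 4/9 - 2*A/9 + A²/9 (u(A) = ((A² - 2*A) + 4)/9 = (4 + A² - 2*A)/9 = 4/9 - 2*A/9 + A²/9)
s(b, E) = -11/3 (s(b, E) = 7/3 - 1*6 = 7/3 - 6 = -11/3)
94 + s(13, u(2))*50 = 94 - 11/3*50 = 94 - 550/3 = -268/3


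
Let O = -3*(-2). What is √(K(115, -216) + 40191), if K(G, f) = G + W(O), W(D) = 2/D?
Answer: √362757/3 ≈ 200.76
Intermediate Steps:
O = 6
K(G, f) = ⅓ + G (K(G, f) = G + 2/6 = G + 2*(⅙) = G + ⅓ = ⅓ + G)
√(K(115, -216) + 40191) = √((⅓ + 115) + 40191) = √(346/3 + 40191) = √(120919/3) = √362757/3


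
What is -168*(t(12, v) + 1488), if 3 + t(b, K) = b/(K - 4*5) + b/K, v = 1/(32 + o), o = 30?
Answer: -22087896/59 ≈ -3.7437e+5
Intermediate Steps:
v = 1/62 (v = 1/(32 + 30) = 1/62 ≈ 0.016129)
t(b, K) = -3 + b/K + b/(-20 + K) (t(b, K) = -3 + (b/(K - 4*5) + b/K) = -3 + (b/(K - 20) + b/K) = -3 + (b/(-20 + K) + b/K) = -3 + (b/K + b/(-20 + K)) = -3 + b/K + b/(-20 + K))
-168*(t(12, v) + 1488) = -168*((-20*12 - 3*(1/62)**2 + 60*(1/62) + 2*(1/62)*12)/((1/62)*(-20 + 1/62)) + 1488) = -168*(62*(-240 - 3*1/3844 + 30/31 + 12/31)/(-1239/62) + 1488) = -168*(62*(-62/1239)*(-240 - 3/3844 + 30/31 + 12/31) + 1488) = -168*(62*(-62/1239)*(-917355/3844) + 1488) = -168*(305785/413 + 1488) = -168*920329/413 = -22087896/59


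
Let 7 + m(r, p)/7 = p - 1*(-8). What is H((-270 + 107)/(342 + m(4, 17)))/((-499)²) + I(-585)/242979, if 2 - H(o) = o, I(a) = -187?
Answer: -652258715/858028561884 ≈ -0.00076018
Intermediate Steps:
m(r, p) = 7 + 7*p (m(r, p) = -49 + 7*(p - 1*(-8)) = -49 + 7*(p + 8) = -49 + 7*(8 + p) = -49 + (56 + 7*p) = 7 + 7*p)
H(o) = 2 - o
H((-270 + 107)/(342 + m(4, 17)))/((-499)²) + I(-585)/242979 = (2 - (-270 + 107)/(342 + (7 + 7*17)))/((-499)²) - 187/242979 = (2 - (-163)/(342 + (7 + 119)))/249001 - 187*1/242979 = (2 - (-163)/(342 + 126))*(1/249001) - 17/22089 = (2 - (-163)/468)*(1/249001) - 17/22089 = (2 - 1*(-163/468))*(1/249001) - 17/22089 = (2 + 163/468)*(1/249001) - 17/22089 = (1099/468)*(1/249001) - 17/22089 = 1099/116532468 - 17/22089 = -652258715/858028561884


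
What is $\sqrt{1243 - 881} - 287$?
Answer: $-287 + \sqrt{362} \approx -267.97$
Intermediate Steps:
$\sqrt{1243 - 881} - 287 = \sqrt{362} - 287 = -287 + \sqrt{362}$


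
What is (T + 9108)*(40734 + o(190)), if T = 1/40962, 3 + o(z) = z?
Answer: 15266884307137/40962 ≈ 3.7271e+8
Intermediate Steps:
o(z) = -3 + z
T = 1/40962 ≈ 2.4413e-5
(T + 9108)*(40734 + o(190)) = (1/40962 + 9108)*(40734 + (-3 + 190)) = 373081897*(40734 + 187)/40962 = (373081897/40962)*40921 = 15266884307137/40962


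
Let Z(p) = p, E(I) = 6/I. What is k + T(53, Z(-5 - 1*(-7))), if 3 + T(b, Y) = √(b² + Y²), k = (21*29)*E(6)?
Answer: 606 + √2813 ≈ 659.04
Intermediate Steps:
k = 609 (k = (21*29)*(6/6) = 609*(6*(⅙)) = 609*1 = 609)
T(b, Y) = -3 + √(Y² + b²) (T(b, Y) = -3 + √(b² + Y²) = -3 + √(Y² + b²))
k + T(53, Z(-5 - 1*(-7))) = 609 + (-3 + √((-5 - 1*(-7))² + 53²)) = 609 + (-3 + √((-5 + 7)² + 2809)) = 609 + (-3 + √(2² + 2809)) = 609 + (-3 + √(4 + 2809)) = 609 + (-3 + √2813) = 606 + √2813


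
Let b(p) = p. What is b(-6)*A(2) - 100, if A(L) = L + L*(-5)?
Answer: -52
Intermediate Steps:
A(L) = -4*L (A(L) = L - 5*L = -4*L)
b(-6)*A(2) - 100 = -(-24)*2 - 100 = -6*(-8) - 100 = 48 - 100 = -52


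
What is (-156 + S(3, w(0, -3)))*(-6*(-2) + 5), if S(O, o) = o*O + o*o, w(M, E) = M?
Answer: -2652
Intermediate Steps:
S(O, o) = o**2 + O*o (S(O, o) = O*o + o**2 = o**2 + O*o)
(-156 + S(3, w(0, -3)))*(-6*(-2) + 5) = (-156 + 0*(3 + 0))*(-6*(-2) + 5) = (-156 + 0*3)*(12 + 5) = (-156 + 0)*17 = -156*17 = -2652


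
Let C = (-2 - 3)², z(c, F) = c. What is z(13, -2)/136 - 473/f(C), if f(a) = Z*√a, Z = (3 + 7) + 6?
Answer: -7911/1360 ≈ -5.8169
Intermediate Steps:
C = 25 (C = (-5)² = 25)
Z = 16 (Z = 10 + 6 = 16)
f(a) = 16*√a
z(13, -2)/136 - 473/f(C) = 13/136 - 473/(16*√25) = 13*(1/136) - 473/(16*5) = 13/136 - 473/80 = -7911/1360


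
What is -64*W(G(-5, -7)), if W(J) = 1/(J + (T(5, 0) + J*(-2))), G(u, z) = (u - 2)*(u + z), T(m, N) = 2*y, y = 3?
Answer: 32/39 ≈ 0.82051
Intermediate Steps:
T(m, N) = 6 (T(m, N) = 2*3 = 6)
G(u, z) = (-2 + u)*(u + z)
W(J) = 1/(6 - J) (W(J) = 1/(J + (6 + J*(-2))) = 1/(J + (6 - 2*J)) = 1/(6 - J))
-64*W(G(-5, -7)) = -(-64)/(-6 + ((-5)**2 - 2*(-5) - 2*(-7) - 5*(-7))) = -(-64)/(-6 + (25 + 10 + 14 + 35)) = -(-64)/(-6 + 84) = -(-64)/78 = -64*(-1/78) = 32/39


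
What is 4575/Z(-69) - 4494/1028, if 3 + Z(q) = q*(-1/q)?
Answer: -1180269/1028 ≈ -1148.1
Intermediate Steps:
Z(q) = -4 (Z(q) = -3 + q*(-1/q) = -3 - 1 = -4)
4575/Z(-69) - 4494/1028 = 4575/(-4) - 4494/1028 = 4575*(-¼) - 4494*1/1028 = -4575/4 - 2247/514 = -1180269/1028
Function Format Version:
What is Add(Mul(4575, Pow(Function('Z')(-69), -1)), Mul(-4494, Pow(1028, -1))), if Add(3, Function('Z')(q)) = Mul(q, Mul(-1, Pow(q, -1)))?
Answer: Rational(-1180269, 1028) ≈ -1148.1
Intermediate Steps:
Function('Z')(q) = -4 (Function('Z')(q) = Add(-3, Mul(q, Mul(-1, Pow(q, -1)))) = Add(-3, -1) = -4)
Add(Mul(4575, Pow(Function('Z')(-69), -1)), Mul(-4494, Pow(1028, -1))) = Add(Mul(4575, Pow(-4, -1)), Mul(-4494, Pow(1028, -1))) = Add(Mul(4575, Rational(-1, 4)), Mul(-4494, Rational(1, 1028))) = Add(Rational(-4575, 4), Rational(-2247, 514)) = Rational(-1180269, 1028)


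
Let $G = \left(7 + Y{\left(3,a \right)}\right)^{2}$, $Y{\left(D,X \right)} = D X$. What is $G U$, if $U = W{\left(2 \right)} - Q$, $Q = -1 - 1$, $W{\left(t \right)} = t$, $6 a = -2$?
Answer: $144$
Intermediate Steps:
$a = - \frac{1}{3}$ ($a = \frac{1}{6} \left(-2\right) = - \frac{1}{3} \approx -0.33333$)
$Q = -2$ ($Q = -1 - 1 = -2$)
$G = 36$ ($G = \left(7 + 3 \left(- \frac{1}{3}\right)\right)^{2} = \left(7 - 1\right)^{2} = 6^{2} = 36$)
$U = 4$ ($U = 2 - -2 = 2 + 2 = 4$)
$G U = 36 \cdot 4 = 144$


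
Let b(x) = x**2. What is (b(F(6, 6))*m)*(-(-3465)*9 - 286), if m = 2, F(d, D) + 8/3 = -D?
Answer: 41775448/9 ≈ 4.6417e+6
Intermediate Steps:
F(d, D) = -8/3 - D
(b(F(6, 6))*m)*(-(-3465)*9 - 286) = ((-8/3 - 1*6)**2*2)*(-(-3465)*9 - 286) = ((-8/3 - 6)**2*2)*(-315*(-99) - 286) = ((-26/3)**2*2)*(31185 - 286) = ((676/9)*2)*30899 = (1352/9)*30899 = 41775448/9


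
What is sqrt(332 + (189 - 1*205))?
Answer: 2*sqrt(79) ≈ 17.776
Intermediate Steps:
sqrt(332 + (189 - 1*205)) = sqrt(332 + (189 - 205)) = sqrt(332 - 16) = sqrt(316) = 2*sqrt(79)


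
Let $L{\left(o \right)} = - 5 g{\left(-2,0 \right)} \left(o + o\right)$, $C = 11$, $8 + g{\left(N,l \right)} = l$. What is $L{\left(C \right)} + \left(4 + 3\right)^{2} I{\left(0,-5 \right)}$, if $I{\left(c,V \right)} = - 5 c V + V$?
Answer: $635$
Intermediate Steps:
$g{\left(N,l \right)} = -8 + l$
$I{\left(c,V \right)} = V - 5 V c$ ($I{\left(c,V \right)} = - 5 V c + V = V - 5 V c$)
$L{\left(o \right)} = 80 o$ ($L{\left(o \right)} = - 5 \left(-8 + 0\right) \left(o + o\right) = \left(-5\right) \left(-8\right) 2 o = 40 \cdot 2 o = 80 o$)
$L{\left(C \right)} + \left(4 + 3\right)^{2} I{\left(0,-5 \right)} = 80 \cdot 11 + \left(4 + 3\right)^{2} \left(- 5 \left(1 - 0\right)\right) = 880 + 7^{2} \left(- 5 \left(1 + 0\right)\right) = 880 + 49 \left(\left(-5\right) 1\right) = 880 + 49 \left(-5\right) = 880 - 245 = 635$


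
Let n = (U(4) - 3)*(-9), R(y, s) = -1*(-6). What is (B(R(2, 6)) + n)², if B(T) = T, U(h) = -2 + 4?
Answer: 225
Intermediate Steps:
U(h) = 2
R(y, s) = 6
n = 9 (n = (2 - 3)*(-9) = -1*(-9) = 9)
(B(R(2, 6)) + n)² = (6 + 9)² = 15² = 225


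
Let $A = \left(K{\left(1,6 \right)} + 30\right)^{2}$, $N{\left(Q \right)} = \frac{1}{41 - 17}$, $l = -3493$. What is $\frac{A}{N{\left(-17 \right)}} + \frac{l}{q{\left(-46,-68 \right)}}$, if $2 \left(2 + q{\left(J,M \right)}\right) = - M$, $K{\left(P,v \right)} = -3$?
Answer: $\frac{556379}{32} \approx 17387.0$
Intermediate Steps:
$q{\left(J,M \right)} = -2 - \frac{M}{2}$ ($q{\left(J,M \right)} = -2 + \frac{\left(-1\right) M}{2} = -2 - \frac{M}{2}$)
$N{\left(Q \right)} = \frac{1}{24}$
$A = 729$ ($A = \left(-3 + 30\right)^{2} = 27^{2} = 729$)
$\frac{A}{N{\left(-17 \right)}} + \frac{l}{q{\left(-46,-68 \right)}} = 729 \frac{1}{\frac{1}{24}} - \frac{3493}{-2 - -34} = 729 \cdot 24 - \frac{3493}{-2 + 34} = 17496 - \frac{3493}{32} = \frac{556379}{32}$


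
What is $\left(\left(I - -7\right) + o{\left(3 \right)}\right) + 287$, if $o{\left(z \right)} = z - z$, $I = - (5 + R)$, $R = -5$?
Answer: $294$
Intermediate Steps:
$I = 0$ ($I = - (5 - 5) = \left(-1\right) 0 = 0$)
$o{\left(z \right)} = 0$
$\left(\left(I - -7\right) + o{\left(3 \right)}\right) + 287 = \left(\left(0 - -7\right) + 0\right) + 287 = \left(\left(0 + 7\right) + 0\right) + 287 = \left(7 + 0\right) + 287 = 7 + 287 = 294$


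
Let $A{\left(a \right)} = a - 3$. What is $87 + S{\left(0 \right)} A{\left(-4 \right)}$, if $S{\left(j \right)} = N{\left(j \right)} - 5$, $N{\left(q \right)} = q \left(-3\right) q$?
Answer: $122$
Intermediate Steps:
$A{\left(a \right)} = -3 + a$
$N{\left(q \right)} = - 3 q^{2}$ ($N{\left(q \right)} = - 3 q q = - 3 q^{2}$)
$S{\left(j \right)} = -5 - 3 j^{2}$ ($S{\left(j \right)} = - 3 j^{2} - 5 = -5 - 3 j^{2}$)
$87 + S{\left(0 \right)} A{\left(-4 \right)} = 87 + \left(-5 - 3 \cdot 0^{2}\right) \left(-3 - 4\right) = 87 + \left(-5 - 0\right) \left(-7\right) = 87 + \left(-5 + 0\right) \left(-7\right) = 87 - -35 = 87 + 35 = 122$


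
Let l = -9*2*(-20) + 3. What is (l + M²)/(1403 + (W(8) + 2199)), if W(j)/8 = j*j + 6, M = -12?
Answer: 507/4162 ≈ 0.12182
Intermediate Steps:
W(j) = 48 + 8*j² (W(j) = 8*(j*j + 6) = 8*(j² + 6) = 8*(6 + j²) = 48 + 8*j²)
l = 363 (l = -18*(-20) + 3 = 360 + 3 = 363)
(l + M²)/(1403 + (W(8) + 2199)) = (363 + (-12)²)/(1403 + ((48 + 8*8²) + 2199)) = (363 + 144)/(1403 + ((48 + 8*64) + 2199)) = 507/(1403 + ((48 + 512) + 2199)) = 507/(1403 + (560 + 2199)) = 507/(1403 + 2759) = 507/4162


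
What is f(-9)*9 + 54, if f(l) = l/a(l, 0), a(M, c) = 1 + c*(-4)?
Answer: -27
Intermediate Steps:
a(M, c) = 1 - 4*c
f(l) = l (f(l) = l/(1 - 4*0) = l/(1 + 0) = l/1 = l*1 = l)
f(-9)*9 + 54 = -9*9 + 54 = -81 + 54 = -27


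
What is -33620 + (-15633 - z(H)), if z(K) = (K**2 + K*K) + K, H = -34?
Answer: -51531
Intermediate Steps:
z(K) = K + 2*K**2 (z(K) = (K**2 + K**2) + K = 2*K**2 + K = K + 2*K**2)
-33620 + (-15633 - z(H)) = -33620 + (-15633 - (-34)*(1 + 2*(-34))) = -33620 + (-15633 - (-34)*(1 - 68)) = -33620 + (-15633 - (-34)*(-67)) = -33620 + (-15633 - 1*2278) = -33620 + (-15633 - 2278) = -33620 - 17911 = -51531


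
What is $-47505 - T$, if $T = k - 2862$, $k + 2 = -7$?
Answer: $-44634$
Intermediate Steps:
$k = -9$ ($k = -2 - 7 = -9$)
$T = -2871$ ($T = -9 - 2862 = -2871$)
$-47505 - T = -47505 - -2871 = -47505 + 2871 = -44634$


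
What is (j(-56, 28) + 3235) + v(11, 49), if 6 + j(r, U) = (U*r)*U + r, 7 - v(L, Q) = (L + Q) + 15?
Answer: -40799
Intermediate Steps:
v(L, Q) = -8 - L - Q (v(L, Q) = 7 - ((L + Q) + 15) = 7 - (15 + L + Q) = 7 + (-15 - L - Q) = -8 - L - Q)
j(r, U) = -6 + r + r*U² (j(r, U) = -6 + ((U*r)*U + r) = -6 + (r*U² + r) = -6 + (r + r*U²) = -6 + r + r*U²)
(j(-56, 28) + 3235) + v(11, 49) = ((-6 - 56 - 56*28²) + 3235) + (-8 - 1*11 - 1*49) = ((-6 - 56 - 56*784) + 3235) + (-8 - 11 - 49) = ((-6 - 56 - 43904) + 3235) - 68 = (-43966 + 3235) - 68 = -40731 - 68 = -40799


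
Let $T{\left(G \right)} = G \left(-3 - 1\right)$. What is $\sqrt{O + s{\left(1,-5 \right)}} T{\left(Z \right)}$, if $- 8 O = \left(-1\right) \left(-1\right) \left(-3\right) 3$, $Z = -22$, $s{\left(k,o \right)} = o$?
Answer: $22 i \sqrt{62} \approx 173.23 i$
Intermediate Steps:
$O = \frac{9}{8}$ ($O = - \frac{\left(-1\right) \left(-1\right) \left(-3\right) 3}{8} = - \frac{1 \left(-3\right) 3}{8} = - \frac{\left(-3\right) 3}{8} = \left(- \frac{1}{8}\right) \left(-9\right) = \frac{9}{8} \approx 1.125$)
$T{\left(G \right)} = - 4 G$ ($T{\left(G \right)} = G \left(-4\right) = - 4 G$)
$\sqrt{O + s{\left(1,-5 \right)}} T{\left(Z \right)} = \sqrt{\frac{9}{8} - 5} \left(\left(-4\right) \left(-22\right)\right) = \sqrt{- \frac{31}{8}} \cdot 88 = \frac{i \sqrt{62}}{4} \cdot 88 = 22 i \sqrt{62}$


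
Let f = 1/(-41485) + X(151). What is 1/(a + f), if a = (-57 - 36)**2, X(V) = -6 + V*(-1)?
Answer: 41485/352290619 ≈ 0.00011776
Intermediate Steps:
X(V) = -6 - V
a = 8649 (a = (-93)**2 = 8649)
f = -6513146/41485 (f = 1/(-41485) + (-6 - 1*151) = -1/41485 + (-6 - 151) = -1/41485 - 157 = -6513146/41485 ≈ -157.00)
1/(a + f) = 1/(8649 - 6513146/41485) = 1/(352290619/41485) = 41485/352290619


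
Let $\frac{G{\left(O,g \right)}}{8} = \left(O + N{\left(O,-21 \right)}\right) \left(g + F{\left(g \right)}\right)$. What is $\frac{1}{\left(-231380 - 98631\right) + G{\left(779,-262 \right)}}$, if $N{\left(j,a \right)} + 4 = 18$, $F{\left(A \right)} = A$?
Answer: $- \frac{1}{3654267} \approx -2.7365 \cdot 10^{-7}$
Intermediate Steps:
$N{\left(j,a \right)} = 14$ ($N{\left(j,a \right)} = -4 + 18 = 14$)
$G{\left(O,g \right)} = 16 g \left(14 + O\right)$ ($G{\left(O,g \right)} = 8 \left(O + 14\right) \left(g + g\right) = 8 \left(14 + O\right) 2 g = 8 \cdot 2 g \left(14 + O\right) = 16 g \left(14 + O\right)$)
$\frac{1}{\left(-231380 - 98631\right) + G{\left(779,-262 \right)}} = \frac{1}{\left(-231380 - 98631\right) + 16 \left(-262\right) \left(14 + 779\right)} = \frac{1}{\left(-231380 - 98631\right) + 16 \left(-262\right) 793} = \frac{1}{-330011 - 3324256} = \frac{1}{-3654267} = - \frac{1}{3654267}$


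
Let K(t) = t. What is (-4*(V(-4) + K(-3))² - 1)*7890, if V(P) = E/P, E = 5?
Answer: -1155885/2 ≈ -5.7794e+5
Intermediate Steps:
V(P) = 5/P
(-4*(V(-4) + K(-3))² - 1)*7890 = (-4*(5/(-4) - 3)² - 1)*7890 = (-4*(5*(-¼) - 3)² - 1)*7890 = (-4*(-5/4 - 3)² - 1)*7890 = (-4*(-17/4)² - 1)*7890 = (-4*289/16 - 1)*7890 = (-289/4 - 1)*7890 = -293/4*7890 = -1155885/2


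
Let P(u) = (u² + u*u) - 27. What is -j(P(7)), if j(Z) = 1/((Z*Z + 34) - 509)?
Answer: -1/4566 ≈ -0.00021901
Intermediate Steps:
P(u) = -27 + 2*u² (P(u) = (u² + u²) - 27 = 2*u² - 27 = -27 + 2*u²)
j(Z) = 1/(-475 + Z²) (j(Z) = 1/((Z² + 34) - 509) = 1/((34 + Z²) - 509) = 1/(-475 + Z²))
-j(P(7)) = -1/(-475 + (-27 + 2*7²)²) = -1/(-475 + (-27 + 2*49)²) = -1/(-475 + (-27 + 98)²) = -1/(-475 + 71²) = -1/(-475 + 5041) = -1/4566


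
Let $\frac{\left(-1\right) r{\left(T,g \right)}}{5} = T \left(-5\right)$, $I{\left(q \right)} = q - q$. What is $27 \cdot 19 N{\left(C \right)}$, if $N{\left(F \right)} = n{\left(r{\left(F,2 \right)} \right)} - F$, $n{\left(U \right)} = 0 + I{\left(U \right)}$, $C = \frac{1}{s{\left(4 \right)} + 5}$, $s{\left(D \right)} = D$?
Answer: $-57$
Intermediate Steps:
$C = \frac{1}{9}$ ($C = \frac{1}{4 + 5} = \frac{1}{9} \approx 0.11111$)
$I{\left(q \right)} = 0$
$r{\left(T,g \right)} = 25 T$ ($r{\left(T,g \right)} = - 5 T \left(-5\right) = - 5 \left(- 5 T\right) = 25 T$)
$n{\left(U \right)} = 0$ ($n{\left(U \right)} = 0 + 0 = 0$)
$N{\left(F \right)} = - F$ ($N{\left(F \right)} = 0 - F = - F$)
$27 \cdot 19 N{\left(C \right)} = 27 \cdot 19 \left(\left(-1\right) \frac{1}{9}\right) = 513 \left(- \frac{1}{9}\right) = -57$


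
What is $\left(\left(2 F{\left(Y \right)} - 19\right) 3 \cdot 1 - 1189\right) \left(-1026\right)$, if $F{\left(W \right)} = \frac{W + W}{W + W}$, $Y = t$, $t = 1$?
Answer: $1272240$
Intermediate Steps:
$Y = 1$
$F{\left(W \right)} = 1$ ($F{\left(W \right)} = \frac{2 W}{2 W} = 2 W \frac{1}{2 W} = 1$)
$\left(\left(2 F{\left(Y \right)} - 19\right) 3 \cdot 1 - 1189\right) \left(-1026\right) = \left(\left(2 \cdot 1 - 19\right) 3 \cdot 1 - 1189\right) \left(-1026\right) = \left(\left(2 - 19\right) 3 - 1189\right) \left(-1026\right) = \left(\left(-17\right) 3 - 1189\right) \left(-1026\right) = \left(-51 - 1189\right) \left(-1026\right) = \left(-1240\right) \left(-1026\right) = 1272240$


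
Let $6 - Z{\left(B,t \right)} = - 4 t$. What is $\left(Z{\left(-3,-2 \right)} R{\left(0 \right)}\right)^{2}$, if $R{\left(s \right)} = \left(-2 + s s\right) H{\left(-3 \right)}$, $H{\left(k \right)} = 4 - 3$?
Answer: $16$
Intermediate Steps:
$Z{\left(B,t \right)} = 6 + 4 t$ ($Z{\left(B,t \right)} = 6 - - 4 t = 6 + 4 t$)
$H{\left(k \right)} = 1$ ($H{\left(k \right)} = 4 - 3 = 1$)
$R{\left(s \right)} = -2 + s^{2}$ ($R{\left(s \right)} = \left(-2 + s s\right) 1 = \left(-2 + s^{2}\right) 1 = -2 + s^{2}$)
$\left(Z{\left(-3,-2 \right)} R{\left(0 \right)}\right)^{2} = \left(\left(6 + 4 \left(-2\right)\right) \left(-2 + 0^{2}\right)\right)^{2} = \left(\left(6 - 8\right) \left(-2 + 0\right)\right)^{2} = \left(\left(-2\right) \left(-2\right)\right)^{2} = 4^{2} = 16$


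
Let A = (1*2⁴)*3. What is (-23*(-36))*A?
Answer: 39744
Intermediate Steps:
A = 48 (A = (1*16)*3 = 16*3 = 48)
(-23*(-36))*A = -23*(-36)*48 = 828*48 = 39744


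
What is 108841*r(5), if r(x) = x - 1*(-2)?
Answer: 761887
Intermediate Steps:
r(x) = 2 + x (r(x) = x + 2 = 2 + x)
108841*r(5) = 108841*(2 + 5) = 108841*7 = 761887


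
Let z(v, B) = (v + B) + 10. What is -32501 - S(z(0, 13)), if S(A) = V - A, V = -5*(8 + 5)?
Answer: -32413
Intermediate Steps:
V = -65 (V = -5*13 = -65)
z(v, B) = 10 + B + v (z(v, B) = (B + v) + 10 = 10 + B + v)
S(A) = -65 - A
-32501 - S(z(0, 13)) = -32501 - (-65 - (10 + 13 + 0)) = -32501 - (-65 - 1*23) = -32501 - (-65 - 23) = -32501 - 1*(-88) = -32501 + 88 = -32413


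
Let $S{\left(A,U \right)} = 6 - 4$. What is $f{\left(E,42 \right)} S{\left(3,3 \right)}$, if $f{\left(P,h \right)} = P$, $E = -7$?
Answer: $-14$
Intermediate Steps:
$S{\left(A,U \right)} = 2$
$f{\left(E,42 \right)} S{\left(3,3 \right)} = \left(-7\right) 2 = -14$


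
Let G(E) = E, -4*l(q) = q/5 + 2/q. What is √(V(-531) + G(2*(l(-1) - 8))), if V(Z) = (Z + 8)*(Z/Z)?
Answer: I*√53790/10 ≈ 23.193*I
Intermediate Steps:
V(Z) = 8 + Z (V(Z) = (8 + Z)*1 = 8 + Z)
l(q) = -1/(2*q) - q/20 (l(q) = -(q/5 + 2/q)/4 = -(2/q + q/5)/4 = -1/(2*q) - q/20)
√(V(-531) + G(2*(l(-1) - 8))) = √((8 - 531) + 2*((1/20)*(-10 - 1*(-1)²)/(-1) - 8)) = √(-523 + 2*((1/20)*(-1)*(-10 - 1*1) - 8)) = √(-523 + 2*((1/20)*(-1)*(-10 - 1) - 8)) = √(-523 + 2*((1/20)*(-1)*(-11) - 8)) = √(-523 + 2*(11/20 - 8)) = √(-523 + 2*(-149/20)) = √(-523 - 149/10) = √(-5379/10) = I*√53790/10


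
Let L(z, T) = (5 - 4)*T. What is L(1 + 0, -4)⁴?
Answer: 256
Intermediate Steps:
L(z, T) = T (L(z, T) = 1*T = T)
L(1 + 0, -4)⁴ = (-4)⁴ = 256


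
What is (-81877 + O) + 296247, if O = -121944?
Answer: 92426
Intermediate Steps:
(-81877 + O) + 296247 = (-81877 - 121944) + 296247 = -203821 + 296247 = 92426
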